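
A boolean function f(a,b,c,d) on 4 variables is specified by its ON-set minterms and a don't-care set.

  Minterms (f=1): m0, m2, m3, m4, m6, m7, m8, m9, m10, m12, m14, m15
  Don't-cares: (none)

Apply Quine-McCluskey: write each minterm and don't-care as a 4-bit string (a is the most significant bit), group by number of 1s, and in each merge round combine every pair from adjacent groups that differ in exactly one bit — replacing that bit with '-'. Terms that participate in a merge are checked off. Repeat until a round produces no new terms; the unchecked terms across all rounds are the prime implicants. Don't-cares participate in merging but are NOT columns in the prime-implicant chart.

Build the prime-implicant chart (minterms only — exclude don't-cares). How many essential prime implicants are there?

4

Round 0: 0000✓ 0010✓ 0011✓ 0100✓ 0110✓ 0111✓ 1000✓ 1001✓ 1010✓ 1100✓ 1110✓ 1111✓
Round 1: -000✓ -010✓ -100✓ -110✓ -111✓ 0-00✓ 0-10✓ 0-11✓ 00-0✓ 001-✓ 01-0✓ 011-✓ 1-00✓ 1-10✓ 10-0✓ 100- 11-0✓ 111-✓
Round 2: --00✓ --10✓ -0-0✓ -1-0✓ -11- 0--0✓ 0-1- 1--0✓
Round 3: ---0
PIs = {---0, -11-, 0-1-, 100-}
Coverage chart:
  m0: ---0 ←essential
  m2: ---0,0-1-
  m3: 0-1- ←essential
  m4: ---0 ←essential
  m6: ---0,-11-,0-1-
  m7: -11-,0-1-
  m8: ---0,100-
  m9: 100- ←essential
  m10: ---0 ←essential
  m12: ---0 ←essential
  m14: ---0,-11-
  m15: -11- ←essential
Essential: ---0, -11-, 0-1-, 100-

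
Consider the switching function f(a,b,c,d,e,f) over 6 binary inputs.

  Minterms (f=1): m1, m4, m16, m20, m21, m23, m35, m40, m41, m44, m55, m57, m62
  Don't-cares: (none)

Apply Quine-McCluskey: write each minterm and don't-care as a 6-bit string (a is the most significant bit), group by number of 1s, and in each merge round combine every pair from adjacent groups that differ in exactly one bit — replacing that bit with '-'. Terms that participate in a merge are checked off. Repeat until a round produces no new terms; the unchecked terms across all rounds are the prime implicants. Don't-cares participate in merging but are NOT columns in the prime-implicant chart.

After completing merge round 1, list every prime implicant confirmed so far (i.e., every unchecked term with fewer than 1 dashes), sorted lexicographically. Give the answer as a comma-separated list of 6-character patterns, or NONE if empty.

Round 0: 000001 000100✓ 010000✓ 010100✓ 010101✓ 010111✓ 100011 101000✓ 101001✓ 101100✓ 110111✓ 111001✓ 111110
Round 1: -10111 0-0100 010-00 0101-1 01010- 1-1001 101-00 10100-
PIs = {-10111, 0-0100, 000001, 010-00, 0101-1, 01010-, 1-1001, 100011, 101-00, 10100-, 111110}

000001, 100011, 111110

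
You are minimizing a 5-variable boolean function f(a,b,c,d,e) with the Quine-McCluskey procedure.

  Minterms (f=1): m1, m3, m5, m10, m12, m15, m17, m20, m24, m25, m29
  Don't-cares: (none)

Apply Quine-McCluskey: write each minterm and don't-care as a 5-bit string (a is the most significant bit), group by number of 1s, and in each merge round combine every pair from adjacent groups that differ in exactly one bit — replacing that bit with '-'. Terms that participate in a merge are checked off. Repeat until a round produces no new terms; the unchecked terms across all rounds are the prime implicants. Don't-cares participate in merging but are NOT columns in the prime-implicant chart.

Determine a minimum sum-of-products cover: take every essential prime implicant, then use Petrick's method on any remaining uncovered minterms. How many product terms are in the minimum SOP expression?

9

size-2^0 implicants → 00001(✓)  00011(✓)  00101(✓)  01010  01100  01111  10001(✓)  10100  11000(✓)  11001(✓)  11101(✓)
size-2^1 implicants → -0001  00-01  000-1  1-001  11-01  1100-
Unchecked terms (primes): -0001, 00-01, 000-1, 01010, 01100, 01111, 1-001, 10100, 11-01, 1100-
Minterm coverage:
  m1 ⊆ -0001,00-01,000-1
  m3 ⊆ 000-1 [E]
  m5 ⊆ 00-01 [E]
  m10 ⊆ 01010 [E]
  m12 ⊆ 01100 [E]
  m15 ⊆ 01111 [E]
  m17 ⊆ -0001,1-001
  m20 ⊆ 10100 [E]
  m24 ⊆ 1100- [E]
  m25 ⊆ 1-001,11-01,1100-
  m29 ⊆ 11-01 [E]
E = {00-01, 000-1, 01010, 01100, 01111, 10100, 11-01, 1100-}
Petrick residual → -0001
Cover = b'c'd'e + a'b'd'e + a'b'c'e + a'bc'de' + a'bcd'e' + a'bcde + ab'cd'e' + abd'e + abc'd'  |cover|=9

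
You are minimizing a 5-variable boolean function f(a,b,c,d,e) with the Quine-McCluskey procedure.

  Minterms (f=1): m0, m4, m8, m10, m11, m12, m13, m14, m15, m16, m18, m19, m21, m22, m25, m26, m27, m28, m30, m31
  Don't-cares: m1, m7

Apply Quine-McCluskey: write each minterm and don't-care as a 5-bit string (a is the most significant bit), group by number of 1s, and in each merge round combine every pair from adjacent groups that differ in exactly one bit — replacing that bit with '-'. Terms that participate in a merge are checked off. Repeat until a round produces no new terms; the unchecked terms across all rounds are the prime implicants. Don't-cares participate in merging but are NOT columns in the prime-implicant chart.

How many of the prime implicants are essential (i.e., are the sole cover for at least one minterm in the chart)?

[col 0] 00000*, 00001*, 00100*, 00111*, 01000*, 01010*, 01011*, 01100*, 01101*, 01110*, 01111*, 10000*, 10010*, 10011*, 10101, 10110*, 11001*, 11010*, 11011*, 11100*, 11110*, 11111*
[col 1] -0000, -1010*, -1011*, -1100*, -1110*, -1111*, 0-000*, 0-100*, 0-111, 00-00*, 0000-, 01-00*, 01-10*, 01-11*, 010-0*, 0101-*, 011-0*, 011-1*, 0110-*, 0111-*, 1-010*, 1-011*, 1-110*, 10-10*, 100-0, 1001-*, 11-10*, 11-11*, 110-1, 1101-*, 111-0*, 1111-*
[col 2] -1-10*, -1-11*, -101-*, -11-0, -111-*, 0--00, 01--0, 01-1-*, 011--, 1--10, 1-01-, 11-1-*
[col 3] -1-1-
Prime implicants: -0000, -1-1-, -11-0, 0--00, 0-111, 0000-, 01--0, 011--, 1--10, 1-01-, 100-0, 10101, 110-1
PI chart (minterm → PIs covering it):
  0 | -0000,0--00,0000-
  4 | 0--00  (sole → essential)
  8 | 0--00,01--0
  10 | -1-1-,01--0
  11 | -1-1-  (sole → essential)
  12 | -11-0,0--00,01--0,011--
  13 | 011--  (sole → essential)
  14 | -1-1-,-11-0,01--0,011--
  15 | -1-1-,0-111,011--
  16 | -0000,100-0
  18 | 1--10,1-01-,100-0
  19 | 1-01-  (sole → essential)
  21 | 10101  (sole → essential)
  22 | 1--10  (sole → essential)
  25 | 110-1  (sole → essential)
  26 | -1-1-,1--10,1-01-
  27 | -1-1-,1-01-,110-1
  28 | -11-0  (sole → essential)
  30 | -1-1-,-11-0,1--10
  31 | -1-1-  (sole → essential)
Essential prime implicants: -1-1-, -11-0, 0--00, 011--, 1--10, 1-01-, 10101, 110-1

8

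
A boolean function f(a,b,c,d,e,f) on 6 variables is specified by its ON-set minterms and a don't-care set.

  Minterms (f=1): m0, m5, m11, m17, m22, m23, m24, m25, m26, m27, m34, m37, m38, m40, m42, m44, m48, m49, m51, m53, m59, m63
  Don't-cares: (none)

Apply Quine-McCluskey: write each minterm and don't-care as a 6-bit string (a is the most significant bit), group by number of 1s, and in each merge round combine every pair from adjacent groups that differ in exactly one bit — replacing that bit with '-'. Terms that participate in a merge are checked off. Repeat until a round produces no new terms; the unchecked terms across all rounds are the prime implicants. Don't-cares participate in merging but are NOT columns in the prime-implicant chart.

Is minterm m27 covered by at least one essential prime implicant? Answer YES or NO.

[col 0] 000000, 000101*, 001011*, 010001*, 010110*, 010111*, 011000*, 011001*, 011010*, 011011*, 100010*, 100101*, 100110*, 101000*, 101010*, 101100*, 110000*, 110001*, 110011*, 110101*, 111011*, 111111*
[col 1] -00101, -10001, -11011, 0-1011, 01-001, 01011-, 0110-0*, 0110-1*, 01100-*, 01101-*, 1-0101, 10-010, 100-10, 101-00, 1010-0, 11-011, 110-01, 1100-1, 11000-, 111-11
[col 2] 0110--
Prime implicants: -00101, -10001, -11011, 0-1011, 000000, 01-001, 01011-, 0110--, 1-0101, 10-010, 100-10, 101-00, 1010-0, 11-011, 110-01, 1100-1, 11000-, 111-11
PI chart (minterm → PIs covering it):
  0 | 000000  (sole → essential)
  5 | -00101  (sole → essential)
  11 | 0-1011  (sole → essential)
  17 | -10001,01-001
  22 | 01011-  (sole → essential)
  23 | 01011-  (sole → essential)
  24 | 0110--  (sole → essential)
  25 | 01-001,0110--
  26 | 0110--  (sole → essential)
  27 | -11011,0-1011,0110--
  34 | 10-010,100-10
  37 | -00101,1-0101
  38 | 100-10  (sole → essential)
  40 | 101-00,1010-0
  42 | 10-010,1010-0
  44 | 101-00  (sole → essential)
  48 | 11000-  (sole → essential)
  49 | -10001,110-01,1100-1,11000-
  51 | 11-011,1100-1
  53 | 1-0101,110-01
  59 | -11011,11-011,111-11
  63 | 111-11  (sole → essential)
Essential prime implicants: -00101, 0-1011, 000000, 01011-, 0110--, 100-10, 101-00, 11000-, 111-11

YES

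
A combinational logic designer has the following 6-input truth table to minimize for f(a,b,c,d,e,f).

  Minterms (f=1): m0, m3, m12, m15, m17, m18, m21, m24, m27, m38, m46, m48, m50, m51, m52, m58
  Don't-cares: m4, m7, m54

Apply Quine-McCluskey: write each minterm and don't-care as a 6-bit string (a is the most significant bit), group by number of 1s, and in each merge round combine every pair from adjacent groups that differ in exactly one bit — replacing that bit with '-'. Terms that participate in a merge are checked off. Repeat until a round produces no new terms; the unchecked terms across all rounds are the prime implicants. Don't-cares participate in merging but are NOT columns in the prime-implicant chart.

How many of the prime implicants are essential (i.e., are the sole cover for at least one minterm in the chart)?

12

[col 0] 000000*, 000011*, 000100*, 000111*, 001100*, 001111*, 010001*, 010010*, 010101*, 011000, 011011, 100110*, 101110*, 110000*, 110010*, 110011*, 110100*, 110110*, 111010*
[col 1] -10010, 00-100, 00-111, 000-00, 000-11, 010-01, 1-0110, 10-110, 11-010, 110-00*, 110-10*, 1100-0*, 11001-, 1101-0*
[col 2] 110--0
Prime implicants: -10010, 00-100, 00-111, 000-00, 000-11, 010-01, 011000, 011011, 1-0110, 10-110, 11-010, 110--0, 11001-
PI chart (minterm → PIs covering it):
  0 | 000-00  (sole → essential)
  3 | 000-11  (sole → essential)
  12 | 00-100  (sole → essential)
  15 | 00-111  (sole → essential)
  17 | 010-01  (sole → essential)
  18 | -10010  (sole → essential)
  21 | 010-01  (sole → essential)
  24 | 011000  (sole → essential)
  27 | 011011  (sole → essential)
  38 | 1-0110,10-110
  46 | 10-110  (sole → essential)
  48 | 110--0  (sole → essential)
  50 | -10010,11-010,110--0,11001-
  51 | 11001-  (sole → essential)
  52 | 110--0  (sole → essential)
  58 | 11-010  (sole → essential)
Essential prime implicants: -10010, 00-100, 00-111, 000-00, 000-11, 010-01, 011000, 011011, 10-110, 11-010, 110--0, 11001-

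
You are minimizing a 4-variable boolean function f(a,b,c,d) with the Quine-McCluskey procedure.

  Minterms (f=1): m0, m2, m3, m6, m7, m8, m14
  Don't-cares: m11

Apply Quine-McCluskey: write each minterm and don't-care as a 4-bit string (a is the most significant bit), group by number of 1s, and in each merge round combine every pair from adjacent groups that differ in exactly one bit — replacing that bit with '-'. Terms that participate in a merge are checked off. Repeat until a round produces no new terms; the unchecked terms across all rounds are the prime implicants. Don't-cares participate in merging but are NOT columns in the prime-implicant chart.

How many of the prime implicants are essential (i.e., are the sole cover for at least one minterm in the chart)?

Round 0: 0000✓ 0010✓ 0011✓ 0110✓ 0111✓ 1000✓ 1011✓ 1110✓
Round 1: -000 -011 -110 0-10✓ 0-11✓ 00-0 001-✓ 011-✓
Round 2: 0-1-
PIs = {-000, -011, -110, 0-1-, 00-0}
Coverage chart:
  m0: -000,00-0
  m2: 0-1-,00-0
  m3: -011,0-1-
  m6: -110,0-1-
  m7: 0-1- ←essential
  m8: -000 ←essential
  m14: -110 ←essential
Essential: -000, -110, 0-1-

3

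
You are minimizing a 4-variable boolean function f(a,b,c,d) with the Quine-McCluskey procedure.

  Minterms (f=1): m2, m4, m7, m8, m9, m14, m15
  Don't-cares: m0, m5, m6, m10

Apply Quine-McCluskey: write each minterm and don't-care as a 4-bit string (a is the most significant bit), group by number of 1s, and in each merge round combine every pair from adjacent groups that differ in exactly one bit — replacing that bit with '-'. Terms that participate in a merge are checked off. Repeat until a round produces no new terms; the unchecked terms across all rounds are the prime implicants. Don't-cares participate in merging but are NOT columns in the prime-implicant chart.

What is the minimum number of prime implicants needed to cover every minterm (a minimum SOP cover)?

[col 0] 0000*, 0010*, 0100*, 0101*, 0110*, 0111*, 1000*, 1001*, 1010*, 1110*, 1111*
[col 1] -000*, -010*, -110*, -111*, 0-00*, 0-10*, 00-0*, 01-0*, 01-1*, 010-*, 011-*, 1-10*, 10-0*, 100-, 111-*
[col 2] --10, -0-0, -11-, 0--0, 01--
Prime implicants: --10, -0-0, -11-, 0--0, 01--, 100-
PI chart (minterm → PIs covering it):
  2 | --10,-0-0,0--0
  4 | 0--0,01--
  7 | -11-,01--
  8 | -0-0,100-
  9 | 100-  (sole → essential)
  14 | --10,-11-
  15 | -11-  (sole → essential)
Essential prime implicants: -11-, 100-
Petrick residual → 0--0
Minimum SOP uses 3 PIs: bc + a'd' + ab'c'

3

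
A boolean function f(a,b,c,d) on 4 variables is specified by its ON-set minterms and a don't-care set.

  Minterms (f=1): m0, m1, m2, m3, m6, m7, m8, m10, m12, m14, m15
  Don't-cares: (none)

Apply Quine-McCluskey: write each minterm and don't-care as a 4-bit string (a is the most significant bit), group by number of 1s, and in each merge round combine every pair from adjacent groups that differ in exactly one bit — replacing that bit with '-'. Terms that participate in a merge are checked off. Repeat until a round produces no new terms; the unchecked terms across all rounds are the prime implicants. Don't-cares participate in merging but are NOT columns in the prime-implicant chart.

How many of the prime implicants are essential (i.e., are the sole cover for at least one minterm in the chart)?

size-2^0 implicants → 0000(✓)  0001(✓)  0010(✓)  0011(✓)  0110(✓)  0111(✓)  1000(✓)  1010(✓)  1100(✓)  1110(✓)  1111(✓)
size-2^1 implicants → -000(✓)  -010(✓)  -110(✓)  -111(✓)  0-10(✓)  0-11(✓)  00-0(✓)  00-1(✓)  000-(✓)  001-(✓)  011-(✓)  1-00(✓)  1-10(✓)  10-0(✓)  11-0(✓)  111-(✓)
size-2^2 implicants → --10  -0-0  -11-  0-1-  00--  1--0
Unchecked terms (primes): --10, -0-0, -11-, 0-1-, 00--, 1--0
Minterm coverage:
  m0 ⊆ -0-0,00--
  m1 ⊆ 00-- [E]
  m2 ⊆ --10,-0-0,0-1-,00--
  m3 ⊆ 0-1-,00--
  m6 ⊆ --10,-11-,0-1-
  m7 ⊆ -11-,0-1-
  m8 ⊆ -0-0,1--0
  m10 ⊆ --10,-0-0,1--0
  m12 ⊆ 1--0 [E]
  m14 ⊆ --10,-11-,1--0
  m15 ⊆ -11- [E]
E = {-11-, 00--, 1--0}

3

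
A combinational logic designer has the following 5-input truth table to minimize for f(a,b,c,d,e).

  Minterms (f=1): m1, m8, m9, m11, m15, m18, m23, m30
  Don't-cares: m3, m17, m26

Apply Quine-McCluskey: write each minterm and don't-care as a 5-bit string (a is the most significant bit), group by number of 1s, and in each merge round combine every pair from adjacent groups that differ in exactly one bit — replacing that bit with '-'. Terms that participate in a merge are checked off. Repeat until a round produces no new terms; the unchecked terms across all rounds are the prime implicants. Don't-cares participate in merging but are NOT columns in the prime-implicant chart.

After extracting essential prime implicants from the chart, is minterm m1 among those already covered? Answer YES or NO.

Round 0: 00001✓ 00011✓ 01000✓ 01001✓ 01011✓ 01111✓ 10001✓ 10010✓ 10111 11010✓ 11110✓
Round 1: -0001 0-001✓ 0-011✓ 000-1✓ 01-11 010-1✓ 0100- 1-010 11-10
Round 2: 0-0-1
PIs = {-0001, 0-0-1, 01-11, 0100-, 1-010, 10111, 11-10}
Coverage chart:
  m1: -0001,0-0-1
  m8: 0100- ←essential
  m9: 0-0-1,0100-
  m11: 0-0-1,01-11
  m15: 01-11 ←essential
  m18: 1-010 ←essential
  m23: 10111 ←essential
  m30: 11-10 ←essential
Essential: 01-11, 0100-, 1-010, 10111, 11-10

NO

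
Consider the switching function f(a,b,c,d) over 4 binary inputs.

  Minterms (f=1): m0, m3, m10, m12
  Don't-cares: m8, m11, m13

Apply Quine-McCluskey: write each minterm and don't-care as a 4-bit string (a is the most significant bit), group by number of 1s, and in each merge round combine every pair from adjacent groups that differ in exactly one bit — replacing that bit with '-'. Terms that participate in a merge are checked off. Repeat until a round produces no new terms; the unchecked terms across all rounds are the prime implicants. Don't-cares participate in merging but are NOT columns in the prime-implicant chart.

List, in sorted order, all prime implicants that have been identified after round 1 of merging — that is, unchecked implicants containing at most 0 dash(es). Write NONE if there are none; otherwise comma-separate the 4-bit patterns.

[col 0] 0000*, 0011*, 1000*, 1010*, 1011*, 1100*, 1101*
[col 1] -000, -011, 1-00, 10-0, 101-, 110-
Prime implicants: -000, -011, 1-00, 10-0, 101-, 110-

NONE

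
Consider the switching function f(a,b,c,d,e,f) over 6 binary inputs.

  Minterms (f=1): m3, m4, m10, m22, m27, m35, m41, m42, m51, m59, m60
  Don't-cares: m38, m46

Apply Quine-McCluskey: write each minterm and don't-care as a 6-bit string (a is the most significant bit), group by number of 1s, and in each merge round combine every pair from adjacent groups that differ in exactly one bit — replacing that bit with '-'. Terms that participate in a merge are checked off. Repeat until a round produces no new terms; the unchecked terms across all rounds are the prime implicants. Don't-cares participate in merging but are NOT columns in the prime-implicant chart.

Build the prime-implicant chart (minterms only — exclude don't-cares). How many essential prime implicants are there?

size-2^0 implicants → 000011(✓)  000100  001010(✓)  010110  011011(✓)  100011(✓)  100110(✓)  101001  101010(✓)  101110(✓)  110011(✓)  111011(✓)  111100
size-2^1 implicants → -00011  -01010  -11011  1-0011  10-110  101-10  11-011
Unchecked terms (primes): -00011, -01010, -11011, 000100, 010110, 1-0011, 10-110, 101-10, 101001, 11-011, 111100
Minterm coverage:
  m3 ⊆ -00011 [E]
  m4 ⊆ 000100 [E]
  m10 ⊆ -01010 [E]
  m22 ⊆ 010110 [E]
  m27 ⊆ -11011 [E]
  m35 ⊆ -00011,1-0011
  m41 ⊆ 101001 [E]
  m42 ⊆ -01010,101-10
  m51 ⊆ 1-0011,11-011
  m59 ⊆ -11011,11-011
  m60 ⊆ 111100 [E]
E = {-00011, -01010, -11011, 000100, 010110, 101001, 111100}

7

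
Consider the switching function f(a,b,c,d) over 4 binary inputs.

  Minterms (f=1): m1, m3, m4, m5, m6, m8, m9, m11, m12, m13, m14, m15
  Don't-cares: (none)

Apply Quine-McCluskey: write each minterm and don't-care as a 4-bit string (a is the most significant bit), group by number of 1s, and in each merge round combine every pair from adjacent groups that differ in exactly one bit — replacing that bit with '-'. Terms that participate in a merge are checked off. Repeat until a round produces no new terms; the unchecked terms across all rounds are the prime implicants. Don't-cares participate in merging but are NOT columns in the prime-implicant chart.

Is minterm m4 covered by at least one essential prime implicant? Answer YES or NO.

size-2^0 implicants → 0001(✓)  0011(✓)  0100(✓)  0101(✓)  0110(✓)  1000(✓)  1001(✓)  1011(✓)  1100(✓)  1101(✓)  1110(✓)  1111(✓)
size-2^1 implicants → -001(✓)  -011(✓)  -100(✓)  -101(✓)  -110(✓)  0-01(✓)  00-1(✓)  01-0(✓)  010-(✓)  1-00(✓)  1-01(✓)  1-11(✓)  10-1(✓)  100-(✓)  11-0(✓)  11-1(✓)  110-(✓)  111-(✓)
size-2^2 implicants → --01  -0-1  -1-0  -10-  1--1  1-0-  11--
Unchecked terms (primes): --01, -0-1, -1-0, -10-, 1--1, 1-0-, 11--
Minterm coverage:
  m1 ⊆ --01,-0-1
  m3 ⊆ -0-1 [E]
  m4 ⊆ -1-0,-10-
  m5 ⊆ --01,-10-
  m6 ⊆ -1-0 [E]
  m8 ⊆ 1-0- [E]
  m9 ⊆ --01,-0-1,1--1,1-0-
  m11 ⊆ -0-1,1--1
  m12 ⊆ -1-0,-10-,1-0-,11--
  m13 ⊆ --01,-10-,1--1,1-0-,11--
  m14 ⊆ -1-0,11--
  m15 ⊆ 1--1,11--
E = {-0-1, -1-0, 1-0-}

YES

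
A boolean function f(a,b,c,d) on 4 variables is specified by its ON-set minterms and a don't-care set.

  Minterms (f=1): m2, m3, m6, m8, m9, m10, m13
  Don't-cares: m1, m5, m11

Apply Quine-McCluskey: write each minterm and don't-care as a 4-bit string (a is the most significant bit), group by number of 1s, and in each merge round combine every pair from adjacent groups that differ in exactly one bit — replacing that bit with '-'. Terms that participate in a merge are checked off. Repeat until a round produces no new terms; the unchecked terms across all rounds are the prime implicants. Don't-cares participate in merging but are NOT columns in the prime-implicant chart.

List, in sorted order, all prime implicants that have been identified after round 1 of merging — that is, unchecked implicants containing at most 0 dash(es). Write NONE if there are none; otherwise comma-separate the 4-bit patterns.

Round 0: 0001✓ 0010✓ 0011✓ 0101✓ 0110✓ 1000✓ 1001✓ 1010✓ 1011✓ 1101✓
Round 1: -001✓ -010✓ -011✓ -101✓ 0-01✓ 0-10 00-1✓ 001-✓ 1-01✓ 10-0✓ 10-1✓ 100-✓ 101-✓
Round 2: --01 -0-1 -01- 10--
PIs = {--01, -0-1, -01-, 0-10, 10--}

NONE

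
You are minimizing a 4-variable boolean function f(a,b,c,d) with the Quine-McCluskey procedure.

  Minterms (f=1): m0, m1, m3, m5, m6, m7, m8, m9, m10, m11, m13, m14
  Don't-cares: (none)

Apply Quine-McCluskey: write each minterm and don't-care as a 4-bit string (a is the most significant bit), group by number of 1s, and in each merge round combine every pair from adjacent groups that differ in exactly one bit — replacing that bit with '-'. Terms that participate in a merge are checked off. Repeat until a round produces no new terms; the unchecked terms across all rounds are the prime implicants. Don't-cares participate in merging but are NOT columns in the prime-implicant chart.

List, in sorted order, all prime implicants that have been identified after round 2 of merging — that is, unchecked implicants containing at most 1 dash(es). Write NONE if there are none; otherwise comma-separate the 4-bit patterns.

-110, 011-, 1-10

[col 0] 0000*, 0001*, 0011*, 0101*, 0110*, 0111*, 1000*, 1001*, 1010*, 1011*, 1101*, 1110*
[col 1] -000*, -001*, -011*, -101*, -110, 0-01*, 0-11*, 00-1*, 000-*, 01-1*, 011-, 1-01*, 1-10, 10-0*, 10-1*, 100-*, 101-*
[col 2] --01, -0-1, -00-, 0--1, 10--
Prime implicants: --01, -0-1, -00-, -110, 0--1, 011-, 1-10, 10--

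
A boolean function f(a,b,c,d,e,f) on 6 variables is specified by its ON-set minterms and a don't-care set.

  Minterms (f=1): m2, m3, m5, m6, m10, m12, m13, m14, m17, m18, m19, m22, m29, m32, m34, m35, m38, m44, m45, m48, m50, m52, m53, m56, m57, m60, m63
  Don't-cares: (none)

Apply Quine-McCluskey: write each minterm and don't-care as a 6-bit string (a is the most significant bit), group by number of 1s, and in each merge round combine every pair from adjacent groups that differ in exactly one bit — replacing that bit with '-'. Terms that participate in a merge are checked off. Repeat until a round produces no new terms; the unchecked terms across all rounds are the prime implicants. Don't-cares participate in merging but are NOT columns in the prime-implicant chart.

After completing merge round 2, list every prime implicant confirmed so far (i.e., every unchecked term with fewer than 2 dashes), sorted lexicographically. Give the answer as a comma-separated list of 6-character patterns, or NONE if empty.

0-1101, 00-101, 0011-0, 0100-1, 1-1100, 11010-, 11100-, 111111

Round 0: 000010✓ 000011✓ 000101✓ 000110✓ 001010✓ 001100✓ 001101✓ 001110✓ 010001✓ 010010✓ 010011✓ 010110✓ 011101✓ 100000✓ 100010✓ 100011✓ 100110✓ 101100✓ 101101✓ 110000✓ 110010✓ 110100✓ 110101✓ 111000✓ 111001✓ 111100✓ 111111
Round 1: -00010✓ -00011✓ -00110✓ -01100✓ -01101✓ -10010✓ 0-0010✓ 0-0011✓ 0-0110✓ 0-1101 00-010✓ 00-101 00-110✓ 000-10✓ 00001-✓ 001-10✓ 0011-0 00110-✓ 010-10✓ 0100-1 01001-✓ 1-0000✓ 1-0010✓ 1-1100 100-10✓ 1000-0✓ 10001-✓ 10110-✓ 11-000✓ 11-100✓ 110-00✓ 1100-0✓ 11010- 111-00✓ 11100-
Round 2: --0010 -00-10 -0001- -0110- 0-0-10 0-001- 00--10 1-00-0 11--00
PIs = {--0010, -00-10, -0001-, -0110-, 0-0-10, 0-001-, 0-1101, 00--10, 00-101, 0011-0, 0100-1, 1-00-0, 1-1100, 11--00, 11010-, 11100-, 111111}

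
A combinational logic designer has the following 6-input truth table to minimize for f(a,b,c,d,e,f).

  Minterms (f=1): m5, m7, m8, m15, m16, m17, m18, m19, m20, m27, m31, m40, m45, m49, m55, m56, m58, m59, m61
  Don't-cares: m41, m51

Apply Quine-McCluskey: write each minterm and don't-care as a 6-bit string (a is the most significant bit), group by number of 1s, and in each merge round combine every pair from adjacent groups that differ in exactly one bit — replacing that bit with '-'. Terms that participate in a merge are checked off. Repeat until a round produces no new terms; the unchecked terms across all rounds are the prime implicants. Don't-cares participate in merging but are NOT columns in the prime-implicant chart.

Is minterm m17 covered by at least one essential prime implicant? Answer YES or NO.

YES

Round 0: 000101✓ 000111✓ 001000✓ 001111✓ 010000✓ 010001✓ 010010✓ 010011✓ 010100✓ 011011✓ 011111✓ 101000✓ 101001✓ 101101✓ 110001✓ 110011✓ 110111✓ 111000✓ 111010✓ 111011✓ 111101✓
Round 1: -01000 -10001✓ -10011✓ -11011✓ 0-1111 00-111 0001-1 01-011✓ 010-00 0100-0✓ 0100-1✓ 01000-✓ 01001-✓ 011-11 1-1000 1-1101 101-01 10100- 11-011✓ 110-11 1100-1✓ 1110-0 11101-
Round 2: -1-011 -100-1 0100--
PIs = {-01000, -1-011, -100-1, 0-1111, 00-111, 0001-1, 010-00, 0100--, 011-11, 1-1000, 1-1101, 101-01, 10100-, 110-11, 1110-0, 11101-}
Coverage chart:
  m5: 0001-1 ←essential
  m7: 00-111,0001-1
  m8: -01000 ←essential
  m15: 0-1111,00-111
  m16: 010-00,0100--
  m17: -100-1,0100--
  m18: 0100-- ←essential
  m19: -1-011,-100-1,0100--
  m20: 010-00 ←essential
  m27: -1-011,011-11
  m31: 0-1111,011-11
  m40: -01000,1-1000,10100-
  m45: 1-1101,101-01
  m49: -100-1 ←essential
  m55: 110-11 ←essential
  m56: 1-1000,1110-0
  m58: 1110-0,11101-
  m59: -1-011,11101-
  m61: 1-1101 ←essential
Essential: -01000, -100-1, 0001-1, 010-00, 0100--, 1-1101, 110-11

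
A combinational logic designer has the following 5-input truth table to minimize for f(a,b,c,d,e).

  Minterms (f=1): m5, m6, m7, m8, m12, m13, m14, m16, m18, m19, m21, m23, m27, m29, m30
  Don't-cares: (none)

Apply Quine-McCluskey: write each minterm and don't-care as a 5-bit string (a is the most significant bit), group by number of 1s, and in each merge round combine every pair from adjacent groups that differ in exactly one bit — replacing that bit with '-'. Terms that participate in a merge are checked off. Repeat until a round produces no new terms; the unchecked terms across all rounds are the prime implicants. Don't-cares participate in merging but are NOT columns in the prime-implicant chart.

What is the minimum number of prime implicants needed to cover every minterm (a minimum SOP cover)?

7

size-2^0 implicants → 00101(✓)  00110(✓)  00111(✓)  01000(✓)  01100(✓)  01101(✓)  01110(✓)  10000(✓)  10010(✓)  10011(✓)  10101(✓)  10111(✓)  11011(✓)  11101(✓)  11110(✓)
size-2^1 implicants → -0101(✓)  -0111(✓)  -1101(✓)  -1110  0-101(✓)  0-110  001-1(✓)  0011-  01-00  011-0  0110-  1-011  1-101(✓)  10-11  100-0  1001-  101-1(✓)
size-2^2 implicants → --101  -01-1
Unchecked terms (primes): --101, -01-1, -1110, 0-110, 0011-, 01-00, 011-0, 0110-, 1-011, 10-11, 100-0, 1001-
Minterm coverage:
  m5 ⊆ --101,-01-1
  m6 ⊆ 0-110,0011-
  m7 ⊆ -01-1,0011-
  m8 ⊆ 01-00 [E]
  m12 ⊆ 01-00,011-0,0110-
  m13 ⊆ --101,0110-
  m14 ⊆ -1110,0-110,011-0
  m16 ⊆ 100-0 [E]
  m18 ⊆ 100-0,1001-
  m19 ⊆ 1-011,10-11,1001-
  m21 ⊆ --101,-01-1
  m23 ⊆ -01-1,10-11
  m27 ⊆ 1-011 [E]
  m29 ⊆ --101 [E]
  m30 ⊆ -1110 [E]
E = {--101, -1110, 01-00, 1-011, 100-0}
Petrick residual → -01-1, 0-110
Cover = cd'e + b'ce + bcde' + a'cde' + a'bd'e' + ac'de + ab'c'e'  |cover|=7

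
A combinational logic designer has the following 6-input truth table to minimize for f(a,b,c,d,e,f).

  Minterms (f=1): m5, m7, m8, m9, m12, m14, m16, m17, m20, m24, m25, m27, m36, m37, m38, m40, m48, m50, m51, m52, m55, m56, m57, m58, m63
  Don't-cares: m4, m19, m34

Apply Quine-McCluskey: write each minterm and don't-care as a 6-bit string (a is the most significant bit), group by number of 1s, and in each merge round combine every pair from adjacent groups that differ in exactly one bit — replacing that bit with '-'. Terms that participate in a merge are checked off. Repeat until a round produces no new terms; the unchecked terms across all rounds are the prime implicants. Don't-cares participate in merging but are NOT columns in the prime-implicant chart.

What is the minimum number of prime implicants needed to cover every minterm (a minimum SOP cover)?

12

Round 0: 000100✓ 000101✓ 000111✓ 001000✓ 001001✓ 001100✓ 001110✓ 010000✓ 010001✓ 010011✓ 010100✓ 011000✓ 011001✓ 011011✓ 100010✓ 100100✓ 100101✓ 100110✓ 101000✓ 110000✓ 110010✓ 110011✓ 110100✓ 110111✓ 111000✓ 111001✓ 111010✓ 111111✓
Round 1: -00100✓ -00101✓ -01000✓ -10000✓ -10011 -10100✓ -11000✓ -11001✓ 0-0100✓ 0-1000✓ 0-1001✓ 00-100 0001-1 00010-✓ 001-00 00100-✓ 0011-0 01-000✓ 01-001✓ 01-011✓ 010-00✓ 0100-1✓ 01000-✓ 0110-1✓ 01100-✓ 1-0010 1-0100✓ 1-1000✓ 100-10 1001-0 10010-✓ 11-000✓ 11-010✓ 11-111 110-00✓ 110-11 1100-0✓ 11001- 1110-0✓ 11100-✓
Round 2: --0100 --1000 -0010- -1-000 -10-00 -1100- 0-100- 01-0-1 01-00- 11-0-0
PIs = {--0100, --1000, -0010-, -1-000, -10-00, -10011, -1100-, 0-100-, 00-100, 0001-1, 001-00, 0011-0, 01-0-1, 01-00-, 1-0010, 100-10, 1001-0, 11-0-0, 11-111, 110-11, 11001-}
Coverage chart:
  m5: -0010-,0001-1
  m7: 0001-1 ←essential
  m8: --1000,0-100-,001-00
  m9: 0-100- ←essential
  m12: 00-100,001-00,0011-0
  m14: 0011-0 ←essential
  m16: -1-000,-10-00,01-00-
  m17: 01-0-1,01-00-
  m20: --0100,-10-00
  m24: --1000,-1-000,-1100-,0-100-,01-00-
  m25: -1100-,0-100-,01-0-1,01-00-
  m27: 01-0-1 ←essential
  m36: --0100,-0010-,1001-0
  m37: -0010- ←essential
  m38: 100-10,1001-0
  m40: --1000 ←essential
  m48: -1-000,-10-00,11-0-0
  m50: 1-0010,11-0-0,11001-
  m51: -10011,110-11,11001-
  m52: --0100,-10-00
  m55: 11-111,110-11
  m56: --1000,-1-000,-1100-,11-0-0
  m57: -1100- ←essential
  m58: 11-0-0 ←essential
  m63: 11-111 ←essential
Essential: --1000, -0010-, -1100-, 0-100-, 0001-1, 0011-0, 01-0-1, 11-0-0, 11-111
Petrick residual → -10-00, -10011, 100-10
Min cover (12 terms): cd'e'f' + b'c'de' + bc'e'f' + bc'd'ef + bcd'e' + a'cd'e' + a'b'c'df + a'b'cdf' + a'bd'f + ab'c'ef' + abd'f' + abdef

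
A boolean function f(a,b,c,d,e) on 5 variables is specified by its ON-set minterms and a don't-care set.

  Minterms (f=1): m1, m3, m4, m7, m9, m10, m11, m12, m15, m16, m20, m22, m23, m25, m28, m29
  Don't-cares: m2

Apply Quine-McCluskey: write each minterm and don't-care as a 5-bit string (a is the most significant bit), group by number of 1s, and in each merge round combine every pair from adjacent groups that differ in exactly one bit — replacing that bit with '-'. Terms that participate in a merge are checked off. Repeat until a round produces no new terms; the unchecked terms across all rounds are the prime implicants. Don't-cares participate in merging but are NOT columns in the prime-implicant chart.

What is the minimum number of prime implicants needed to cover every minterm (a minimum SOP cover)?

size-2^0 implicants → 00001(✓)  00010(✓)  00011(✓)  00100(✓)  00111(✓)  01001(✓)  01010(✓)  01011(✓)  01100(✓)  01111(✓)  10000(✓)  10100(✓)  10110(✓)  10111(✓)  11001(✓)  11100(✓)  11101(✓)
size-2^1 implicants → -0100(✓)  -0111  -1001  -1100(✓)  0-001(✓)  0-010(✓)  0-011(✓)  0-100(✓)  0-111(✓)  00-11(✓)  000-1(✓)  0001-(✓)  01-11(✓)  010-1(✓)  0101-(✓)  1-100(✓)  10-00  101-0  1011-  11-01  1110-
size-2^2 implicants → --100  0--11  0-0-1  0-01-
Unchecked terms (primes): --100, -0111, -1001, 0--11, 0-0-1, 0-01-, 10-00, 101-0, 1011-, 11-01, 1110-
Minterm coverage:
  m1 ⊆ 0-0-1 [E]
  m3 ⊆ 0--11,0-0-1,0-01-
  m4 ⊆ --100 [E]
  m7 ⊆ -0111,0--11
  m9 ⊆ -1001,0-0-1
  m10 ⊆ 0-01- [E]
  m11 ⊆ 0--11,0-0-1,0-01-
  m12 ⊆ --100 [E]
  m15 ⊆ 0--11 [E]
  m16 ⊆ 10-00 [E]
  m20 ⊆ --100,10-00,101-0
  m22 ⊆ 101-0,1011-
  m23 ⊆ -0111,1011-
  m25 ⊆ -1001,11-01
  m28 ⊆ --100,1110-
  m29 ⊆ 11-01,1110-
E = {--100, 0--11, 0-0-1, 0-01-, 10-00}
Petrick residual → 1011-, 11-01
Cover = cd'e' + a'de + a'c'e + a'c'd + ab'd'e' + ab'cd + abd'e  |cover|=7

7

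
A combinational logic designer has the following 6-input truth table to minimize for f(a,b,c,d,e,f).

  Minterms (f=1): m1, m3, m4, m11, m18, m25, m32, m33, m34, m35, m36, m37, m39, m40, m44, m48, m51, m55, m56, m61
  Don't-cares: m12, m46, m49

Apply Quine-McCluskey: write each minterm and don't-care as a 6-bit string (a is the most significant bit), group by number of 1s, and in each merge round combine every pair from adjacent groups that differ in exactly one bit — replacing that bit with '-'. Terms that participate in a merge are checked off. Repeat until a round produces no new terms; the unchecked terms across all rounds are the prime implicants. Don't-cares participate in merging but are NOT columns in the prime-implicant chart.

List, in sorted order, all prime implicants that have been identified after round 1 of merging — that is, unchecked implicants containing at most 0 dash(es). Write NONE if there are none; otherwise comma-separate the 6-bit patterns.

size-2^0 implicants → 000001(✓)  000011(✓)  000100(✓)  001011(✓)  001100(✓)  010010  011001  100000(✓)  100001(✓)  100010(✓)  100011(✓)  100100(✓)  100101(✓)  100111(✓)  101000(✓)  101100(✓)  101110(✓)  110000(✓)  110001(✓)  110011(✓)  110111(✓)  111000(✓)  111101
size-2^1 implicants → -00001(✓)  -00011(✓)  -00100(✓)  -01100(✓)  00-011  00-100(✓)  0000-1(✓)  1-0000(✓)  1-0001(✓)  1-0011(✓)  1-0111(✓)  1-1000(✓)  10-000(✓)  10-100(✓)  100-00(✓)  100-01(✓)  100-11(✓)  1000-0(✓)  1000-1(✓)  10000-(✓)  10001-(✓)  1001-1(✓)  10010-(✓)  101-00(✓)  1011-0  11-000(✓)  110-11(✓)  1100-1(✓)  11000-(✓)
size-2^2 implicants → -0-100  -000-1  1--000  1-0-11  1-00-1  1-000-  10--00  100--1  100-0-  1000--
Unchecked terms (primes): -0-100, -000-1, 00-011, 010010, 011001, 1--000, 1-0-11, 1-00-1, 1-000-, 10--00, 100--1, 100-0-, 1000--, 1011-0, 111101

010010, 011001, 111101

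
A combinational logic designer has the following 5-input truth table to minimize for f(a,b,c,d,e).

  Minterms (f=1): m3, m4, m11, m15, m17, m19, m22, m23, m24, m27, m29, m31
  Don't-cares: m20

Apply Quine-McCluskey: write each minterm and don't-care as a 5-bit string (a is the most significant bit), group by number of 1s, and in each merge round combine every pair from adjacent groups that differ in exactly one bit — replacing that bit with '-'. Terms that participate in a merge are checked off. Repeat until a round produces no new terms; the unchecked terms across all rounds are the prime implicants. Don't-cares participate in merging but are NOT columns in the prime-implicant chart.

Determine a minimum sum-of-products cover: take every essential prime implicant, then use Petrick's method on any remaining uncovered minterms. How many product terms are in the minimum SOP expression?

size-2^0 implicants → 00011(✓)  00100(✓)  01011(✓)  01111(✓)  10001(✓)  10011(✓)  10100(✓)  10110(✓)  10111(✓)  11000  11011(✓)  11101(✓)  11111(✓)
size-2^1 implicants → -0011(✓)  -0100  -1011(✓)  -1111(✓)  0-011(✓)  01-11(✓)  1-011(✓)  1-111(✓)  10-11(✓)  100-1  101-0  1011-  11-11(✓)  111-1
size-2^2 implicants → --011  -1-11  1--11
Unchecked terms (primes): --011, -0100, -1-11, 1--11, 100-1, 101-0, 1011-, 11000, 111-1
Minterm coverage:
  m3 ⊆ --011 [E]
  m4 ⊆ -0100 [E]
  m11 ⊆ --011,-1-11
  m15 ⊆ -1-11 [E]
  m17 ⊆ 100-1 [E]
  m19 ⊆ --011,1--11,100-1
  m22 ⊆ 101-0,1011-
  m23 ⊆ 1--11,1011-
  m24 ⊆ 11000 [E]
  m27 ⊆ --011,-1-11,1--11
  m29 ⊆ 111-1 [E]
  m31 ⊆ -1-11,1--11,111-1
E = {--011, -0100, -1-11, 100-1, 11000, 111-1}
Petrick residual → 1011-
Cover = c'de + b'cd'e' + bde + ab'c'e + ab'cd + abc'd'e' + abce  |cover|=7

7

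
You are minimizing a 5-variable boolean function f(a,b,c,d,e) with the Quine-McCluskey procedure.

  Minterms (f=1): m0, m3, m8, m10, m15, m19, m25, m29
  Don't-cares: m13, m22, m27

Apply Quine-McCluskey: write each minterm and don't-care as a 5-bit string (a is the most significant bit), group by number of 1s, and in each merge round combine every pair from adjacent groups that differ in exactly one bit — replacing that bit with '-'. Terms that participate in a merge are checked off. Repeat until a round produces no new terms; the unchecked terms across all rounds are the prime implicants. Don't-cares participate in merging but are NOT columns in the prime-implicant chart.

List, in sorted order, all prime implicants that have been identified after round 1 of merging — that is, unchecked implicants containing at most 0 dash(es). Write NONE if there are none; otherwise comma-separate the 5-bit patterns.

Round 0: 00000✓ 00011✓ 01000✓ 01010✓ 01101✓ 01111✓ 10011✓ 10110 11001✓ 11011✓ 11101✓
Round 1: -0011 -1101 0-000 010-0 011-1 1-011 11-01 110-1
PIs = {-0011, -1101, 0-000, 010-0, 011-1, 1-011, 10110, 11-01, 110-1}

10110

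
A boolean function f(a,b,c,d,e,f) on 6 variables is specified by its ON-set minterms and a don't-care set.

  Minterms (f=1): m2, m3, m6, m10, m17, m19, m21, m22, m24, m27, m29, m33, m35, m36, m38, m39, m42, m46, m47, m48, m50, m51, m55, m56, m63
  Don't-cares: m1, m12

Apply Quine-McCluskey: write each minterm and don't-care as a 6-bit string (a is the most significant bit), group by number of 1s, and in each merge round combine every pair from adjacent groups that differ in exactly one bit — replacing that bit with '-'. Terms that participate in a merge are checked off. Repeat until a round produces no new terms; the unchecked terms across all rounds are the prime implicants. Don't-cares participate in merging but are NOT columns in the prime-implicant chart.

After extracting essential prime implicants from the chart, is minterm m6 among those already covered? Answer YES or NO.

YES

Round 0: 000001✓ 000010✓ 000011✓ 000110✓ 001010✓ 001100 010001✓ 010011✓ 010101✓ 010110✓ 011000✓ 011011✓ 011101✓ 100001✓ 100011✓ 100100✓ 100110✓ 100111✓ 101010✓ 101110✓ 101111✓ 110000✓ 110010✓ 110011✓ 110111✓ 111000✓ 111111✓
Round 1: -00001✓ -00011✓ -00110 -01010 -10011✓ -11000 0-0001✓ 0-0011✓ 0-0110 00-010 000-10 0000-1✓ 00001- 01-011 01-101 010-01 0100-1✓ 1-0011✓ 1-0111✓ 1-1111✓ 10-110✓ 10-111✓ 100-11✓ 1000-1✓ 1001-0 10011-✓ 101-10 10111-✓ 11-000 11-111✓ 110-11✓ 1100-0 11001-
Round 2: --0011 -000-1 0-00-1 1--111 1-0-11 10-11-
PIs = {--0011, -000-1, -00110, -01010, -11000, 0-00-1, 0-0110, 00-010, 000-10, 00001-, 001100, 01-011, 01-101, 010-01, 1--111, 1-0-11, 10-11-, 1001-0, 101-10, 11-000, 1100-0, 11001-}
Coverage chart:
  m2: 00-010,000-10,00001-
  m3: --0011,-000-1,0-00-1,00001-
  m6: -00110,0-0110,000-10
  m10: -01010,00-010
  m17: 0-00-1,010-01
  m19: --0011,0-00-1,01-011
  m21: 01-101,010-01
  m22: 0-0110 ←essential
  m24: -11000 ←essential
  m27: 01-011 ←essential
  m29: 01-101 ←essential
  m33: -000-1 ←essential
  m35: --0011,-000-1,1-0-11
  m36: 1001-0 ←essential
  m38: -00110,10-11-,1001-0
  m39: 1--111,1-0-11,10-11-
  m42: -01010,101-10
  m46: 10-11-,101-10
  m47: 1--111,10-11-
  m48: 11-000,1100-0
  m50: 1100-0,11001-
  m51: --0011,1-0-11,11001-
  m55: 1--111,1-0-11
  m56: -11000,11-000
  m63: 1--111 ←essential
Essential: -000-1, -11000, 0-0110, 01-011, 01-101, 1--111, 1001-0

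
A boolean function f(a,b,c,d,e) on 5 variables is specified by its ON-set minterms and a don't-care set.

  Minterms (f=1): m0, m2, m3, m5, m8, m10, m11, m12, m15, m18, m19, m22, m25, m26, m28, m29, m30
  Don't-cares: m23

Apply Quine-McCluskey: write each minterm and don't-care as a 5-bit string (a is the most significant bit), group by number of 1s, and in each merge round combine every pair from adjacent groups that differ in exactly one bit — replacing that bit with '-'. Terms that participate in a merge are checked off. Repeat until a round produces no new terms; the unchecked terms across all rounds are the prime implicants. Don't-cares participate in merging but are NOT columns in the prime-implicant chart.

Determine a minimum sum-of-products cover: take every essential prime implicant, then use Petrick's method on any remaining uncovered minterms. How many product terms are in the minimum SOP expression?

Round 0: 00000✓ 00010✓ 00011✓ 00101 01000✓ 01010✓ 01011✓ 01100✓ 01111✓ 10010✓ 10011✓ 10110✓ 10111✓ 11001✓ 11010✓ 11100✓ 11101✓ 11110✓
Round 1: -0010✓ -0011✓ -1010✓ -1100 0-000✓ 0-010✓ 0-011✓ 000-0✓ 0001-✓ 01-00 01-11 010-0✓ 0101-✓ 1-010✓ 1-110✓ 10-10✓ 10-11✓ 1001-✓ 1011-✓ 11-01 11-10✓ 111-0 1110-
Round 2: --010 -001- 0-0-0 0-01- 1--10 10-1-
PIs = {--010, -001-, -1100, 0-0-0, 0-01-, 00101, 01-00, 01-11, 1--10, 10-1-, 11-01, 111-0, 1110-}
Coverage chart:
  m0: 0-0-0 ←essential
  m2: --010,-001-,0-0-0,0-01-
  m3: -001-,0-01-
  m5: 00101 ←essential
  m8: 0-0-0,01-00
  m10: --010,0-0-0,0-01-
  m11: 0-01-,01-11
  m12: -1100,01-00
  m15: 01-11 ←essential
  m18: --010,-001-,1--10,10-1-
  m19: -001-,10-1-
  m22: 1--10,10-1-
  m25: 11-01 ←essential
  m26: --010,1--10
  m28: -1100,111-0,1110-
  m29: 11-01,1110-
  m30: 1--10,111-0
Essential: 0-0-0, 00101, 01-11, 11-01
Petrick residual → -001-, -1100, 1--10
Min cover (7 terms): b'c'd + bcd'e' + a'c'e' + a'b'cd'e + a'bde + ade' + abd'e

7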